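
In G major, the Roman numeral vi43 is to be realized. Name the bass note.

B

vi in G major has root E; the chord is E-G-B-D.
The figure 43 means second inversion — the fifth is in the bass.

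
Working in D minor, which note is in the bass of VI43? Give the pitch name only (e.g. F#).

VI in D minor has root Bb; the chord is Bb-D-F-A.
The figure 43 means second inversion — the fifth is in the bass.

F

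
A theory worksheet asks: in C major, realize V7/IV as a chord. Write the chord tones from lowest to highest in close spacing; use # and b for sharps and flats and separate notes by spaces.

The slash means an applied dominant: we want the dominant of IV. In C major, IV is F major, and its dominant is built on C.
Building a dominant seventh chord on C gives C-E-G-Bb.

C E G Bb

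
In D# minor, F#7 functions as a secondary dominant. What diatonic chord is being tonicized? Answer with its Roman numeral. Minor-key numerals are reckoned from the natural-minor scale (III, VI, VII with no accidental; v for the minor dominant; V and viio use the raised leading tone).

The chord is a dominant seventh chord on F#.
A dominant resolves down a perfect fifth: F# → B. In D# minor, B is scale degree 6, i.e. VI.

VI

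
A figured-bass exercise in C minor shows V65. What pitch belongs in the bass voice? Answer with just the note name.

B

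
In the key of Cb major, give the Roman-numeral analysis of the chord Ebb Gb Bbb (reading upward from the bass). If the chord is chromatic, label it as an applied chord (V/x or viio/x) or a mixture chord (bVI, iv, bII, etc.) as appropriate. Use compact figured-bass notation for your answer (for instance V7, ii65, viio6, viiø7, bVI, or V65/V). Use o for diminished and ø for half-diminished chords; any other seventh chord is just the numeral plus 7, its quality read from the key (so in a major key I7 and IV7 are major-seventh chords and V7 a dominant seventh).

bIII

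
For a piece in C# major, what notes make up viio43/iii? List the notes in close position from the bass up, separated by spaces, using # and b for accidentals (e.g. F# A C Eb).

The slash marks an applied leading-tone chord: viio of iii. In C# major, iii is E#, so the leading tone to it is D##, a half step below.
Building a fully diminished seventh chord on D## gives D##-F##-A#-C#.
The figured bass 43 indicates second inversion, placing the fifth (A#) in the bass: A#-C#-D##-F##.

A# C# D## F##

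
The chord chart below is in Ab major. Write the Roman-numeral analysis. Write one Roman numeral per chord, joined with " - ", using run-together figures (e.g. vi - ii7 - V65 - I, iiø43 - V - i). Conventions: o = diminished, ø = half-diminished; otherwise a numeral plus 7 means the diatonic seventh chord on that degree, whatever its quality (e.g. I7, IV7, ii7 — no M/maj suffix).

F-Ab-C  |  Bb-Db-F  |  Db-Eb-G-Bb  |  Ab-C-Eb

vi - ii - V42 - I

F-Ab-C: root F is the submediant; minor triad there is vi.
Bb-Db-F: minor triad on Bb = scale degree 2 → ii.
Db-Eb-G-Bb has root Eb, degree 5 in Ab major, so V42.
Ab-C-Eb: major triad on Ab = scale degree 1 → I.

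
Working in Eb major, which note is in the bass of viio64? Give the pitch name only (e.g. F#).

viio in Eb major has root D; the chord is D-F-Ab.
The figure 64 means second inversion — the fifth is in the bass.

Ab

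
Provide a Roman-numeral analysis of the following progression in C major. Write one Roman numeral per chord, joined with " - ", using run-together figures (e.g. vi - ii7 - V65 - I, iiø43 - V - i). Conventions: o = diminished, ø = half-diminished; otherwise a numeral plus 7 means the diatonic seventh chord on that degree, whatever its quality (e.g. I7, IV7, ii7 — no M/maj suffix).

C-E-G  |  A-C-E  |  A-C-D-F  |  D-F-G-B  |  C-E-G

I - vi - ii43 - V43 - I

C-E-G: root C is the tonic; major triad there is I.
A-C-E: root A is the submediant; minor triad there is vi.
A-C-D-F: root D is the supertonic; minor seventh chord there is ii43.
D-F-G-B: root G is the dominant; dominant seventh chord there is V43.
C-E-G: major triad on C = scale degree 1 → I.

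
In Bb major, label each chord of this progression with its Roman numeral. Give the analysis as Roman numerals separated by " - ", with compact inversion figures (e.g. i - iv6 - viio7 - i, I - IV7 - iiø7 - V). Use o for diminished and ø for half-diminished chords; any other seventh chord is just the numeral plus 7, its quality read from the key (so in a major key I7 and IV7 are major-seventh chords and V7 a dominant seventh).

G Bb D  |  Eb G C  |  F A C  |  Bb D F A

vi - ii6 - V - I7

G-Bb-D: root G is the submediant; minor triad there is vi.
Eb-G-C: minor triad on C = scale degree 2 → ii6.
F-A-C: root F is the dominant; major triad there is V.
Bb-D-F-A: major seventh chord on Bb = scale degree 1 → I7.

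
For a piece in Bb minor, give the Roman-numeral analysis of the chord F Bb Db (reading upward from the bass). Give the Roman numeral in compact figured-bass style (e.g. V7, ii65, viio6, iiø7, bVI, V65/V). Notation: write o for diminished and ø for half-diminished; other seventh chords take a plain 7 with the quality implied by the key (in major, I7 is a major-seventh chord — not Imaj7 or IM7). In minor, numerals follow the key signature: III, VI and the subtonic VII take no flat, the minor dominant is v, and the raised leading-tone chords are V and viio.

Stacked in thirds the chord is Bb-Db-F: a minor triad on Bb.
Bb is scale degree 1 in Bb minor, and a minor triad on that degree is written i.
With F in the bass the chord is in second inversion, so the figured bass is 64.

i64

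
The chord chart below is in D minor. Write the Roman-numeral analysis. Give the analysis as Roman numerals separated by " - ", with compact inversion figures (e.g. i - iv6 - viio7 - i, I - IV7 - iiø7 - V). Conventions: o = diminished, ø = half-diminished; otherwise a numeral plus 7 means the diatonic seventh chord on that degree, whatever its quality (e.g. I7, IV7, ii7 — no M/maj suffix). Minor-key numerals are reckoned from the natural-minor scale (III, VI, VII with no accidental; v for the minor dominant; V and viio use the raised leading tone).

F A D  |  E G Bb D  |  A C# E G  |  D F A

i6 - iiø7 - V7 - i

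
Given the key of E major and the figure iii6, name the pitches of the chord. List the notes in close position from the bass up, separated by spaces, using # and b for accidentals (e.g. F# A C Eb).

B D# G#

The numeral's case and figure indicate a minor triad. In E major its root, scale degree 3, is G#.
Stacking thirds from G# gives G#-B-D#.
With the 6 figure the chord is in first inversion; from the bass B upward in close position it reads B-D#-G#.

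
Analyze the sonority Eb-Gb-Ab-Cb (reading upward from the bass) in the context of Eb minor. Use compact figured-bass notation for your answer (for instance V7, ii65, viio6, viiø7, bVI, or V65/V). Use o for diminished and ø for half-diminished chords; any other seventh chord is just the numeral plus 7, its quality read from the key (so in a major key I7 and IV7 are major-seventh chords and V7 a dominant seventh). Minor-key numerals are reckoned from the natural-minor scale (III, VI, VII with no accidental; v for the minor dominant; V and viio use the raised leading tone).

The pitches Ab-Cb-Eb-Gb form a minor seventh chord rooted on Ab.
In Eb minor, Ab is the subdominant; the diatonic minor seventh chord there is iv7.
With Eb in the bass the chord is in second inversion, so the figured bass is 43.

iv43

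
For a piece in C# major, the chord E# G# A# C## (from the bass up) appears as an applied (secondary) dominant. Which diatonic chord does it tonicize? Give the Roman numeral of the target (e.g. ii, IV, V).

The chord is a dominant seventh chord on A#.
A dominant resolves down a perfect fifth: A# → D#. In C# major, D# is scale degree 2, i.e. ii.

ii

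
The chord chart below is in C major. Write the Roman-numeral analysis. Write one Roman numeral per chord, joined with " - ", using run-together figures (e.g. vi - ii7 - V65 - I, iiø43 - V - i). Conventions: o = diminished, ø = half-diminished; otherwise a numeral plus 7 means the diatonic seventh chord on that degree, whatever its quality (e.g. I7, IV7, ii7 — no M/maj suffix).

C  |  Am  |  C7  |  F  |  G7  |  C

I - vi - V7/IV - IV - V7 - I

C has root C, degree 1 in C major, so I.
Am has root A, degree 6 in C major, so vi.
C7 is the secondary dominant of IV (dominant seventh chord on C): V7/IV.
F has root F, degree 4 in C major, so IV.
G7 has root G, degree 5 in C major, so V7.
C: major triad on C = scale degree 1 → I.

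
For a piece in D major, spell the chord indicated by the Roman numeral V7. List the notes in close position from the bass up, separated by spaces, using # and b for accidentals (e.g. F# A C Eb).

The numeral's case and figure indicate a dominant seventh chord. In D major its root, the dominant, is A.
Stacking thirds from A gives A-C#-E-G.

A C# E G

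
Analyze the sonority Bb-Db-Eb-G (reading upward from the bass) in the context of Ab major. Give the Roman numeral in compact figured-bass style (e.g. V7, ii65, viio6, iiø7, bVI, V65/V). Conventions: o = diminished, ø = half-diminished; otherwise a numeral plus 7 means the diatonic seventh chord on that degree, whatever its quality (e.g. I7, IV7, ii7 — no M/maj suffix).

Stacked in thirds the chord is Eb-G-Bb-Db: a dominant seventh chord on Eb.
Eb is scale degree 5 in Ab major, and a dominant seventh chord on that degree is written V7.
With Bb in the bass the chord is in second inversion, so the figured bass is 43.

V43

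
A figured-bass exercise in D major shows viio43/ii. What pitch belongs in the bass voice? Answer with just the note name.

The applied chord viio43/ii is rooted on D#: D#-F#-A-C.
The figure 43 means second inversion — the fifth is in the bass.

A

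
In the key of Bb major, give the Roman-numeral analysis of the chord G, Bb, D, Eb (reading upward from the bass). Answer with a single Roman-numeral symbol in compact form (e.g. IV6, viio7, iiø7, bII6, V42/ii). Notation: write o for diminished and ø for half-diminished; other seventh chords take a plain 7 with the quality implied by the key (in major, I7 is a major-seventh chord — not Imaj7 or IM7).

IV65

The pitches Eb-G-Bb-D form a major seventh chord rooted on Eb.
Eb is scale degree 4 in Bb major, and a major seventh chord on that degree is written IV7.
With G in the bass the chord is in first inversion, so the figured bass is 65.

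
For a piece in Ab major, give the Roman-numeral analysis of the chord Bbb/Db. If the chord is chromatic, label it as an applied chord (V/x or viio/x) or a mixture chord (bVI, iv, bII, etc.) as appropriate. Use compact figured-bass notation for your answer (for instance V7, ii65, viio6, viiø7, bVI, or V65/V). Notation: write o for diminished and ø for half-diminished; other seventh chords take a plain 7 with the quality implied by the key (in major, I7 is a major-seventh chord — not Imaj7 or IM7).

bII6

The pitches Bbb-Db-Fb form a major triad rooted on Bbb.
Bbb is the lowered second degree of Ab major (diatonic 2 would be Bb). This is the Neapolitan sixth — a major triad on the lowered second degree, here in its customary first inversion.
With Db in the bass the chord is in first inversion, so the figured bass is 6.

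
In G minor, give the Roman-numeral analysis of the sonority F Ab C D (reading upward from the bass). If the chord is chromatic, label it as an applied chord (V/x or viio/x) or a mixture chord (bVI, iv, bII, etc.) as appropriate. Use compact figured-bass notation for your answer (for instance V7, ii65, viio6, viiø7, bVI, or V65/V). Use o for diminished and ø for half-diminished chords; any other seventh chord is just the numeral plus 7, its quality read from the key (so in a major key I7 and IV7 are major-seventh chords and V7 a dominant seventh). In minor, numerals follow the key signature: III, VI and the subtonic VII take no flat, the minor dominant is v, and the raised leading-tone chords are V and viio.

viiø65/VI

The pitches D-F-Ab-C form a half-diminished seventh chord rooted on D.
D sits a half step below Eb (VI in G minor); a diminished chord there is the applied leading-tone chord of VI.
With F in the bass the chord is in first inversion, so the figured bass is 65.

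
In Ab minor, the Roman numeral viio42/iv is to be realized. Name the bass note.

Bbb

The applied chord viio42/iv is rooted on C: C-Eb-Gb-Bbb.
The figure 42 means third inversion — the seventh is in the bass.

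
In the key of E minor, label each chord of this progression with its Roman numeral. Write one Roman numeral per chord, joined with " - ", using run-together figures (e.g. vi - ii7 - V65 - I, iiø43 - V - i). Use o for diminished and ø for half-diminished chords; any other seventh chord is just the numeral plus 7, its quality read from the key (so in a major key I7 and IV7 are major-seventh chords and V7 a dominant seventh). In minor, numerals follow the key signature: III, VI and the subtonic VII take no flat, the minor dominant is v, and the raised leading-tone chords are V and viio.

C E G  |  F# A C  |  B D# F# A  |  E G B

C-E-G has root C, degree 6 in E minor, so VI.
F#-A-C: diminished triad on F# = scale degree 2 → iio.
B-D#-F#-A: dominant seventh chord on B = scale degree 5 → V7.
E-G-B: root E is the tonic; minor triad there is i.

VI - iio - V7 - i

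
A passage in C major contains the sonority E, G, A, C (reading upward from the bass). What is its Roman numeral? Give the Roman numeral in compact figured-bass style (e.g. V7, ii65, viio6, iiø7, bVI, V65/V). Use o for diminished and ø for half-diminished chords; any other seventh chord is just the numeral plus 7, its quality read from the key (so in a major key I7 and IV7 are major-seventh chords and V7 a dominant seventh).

vi43

The pitches A-C-E-G form a minor seventh chord rooted on A.
A is scale degree 6 in C major, and a minor seventh chord on that degree is written vi7.
With E in the bass the chord is in second inversion, so the figured bass is 43.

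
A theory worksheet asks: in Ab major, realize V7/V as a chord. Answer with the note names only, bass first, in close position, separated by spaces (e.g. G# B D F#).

The slash means an applied dominant: we want the dominant of V. In Ab major, V is Eb major, and its dominant is built on Bb.
Building a dominant seventh chord on Bb gives Bb-D-F-Ab.

Bb D F Ab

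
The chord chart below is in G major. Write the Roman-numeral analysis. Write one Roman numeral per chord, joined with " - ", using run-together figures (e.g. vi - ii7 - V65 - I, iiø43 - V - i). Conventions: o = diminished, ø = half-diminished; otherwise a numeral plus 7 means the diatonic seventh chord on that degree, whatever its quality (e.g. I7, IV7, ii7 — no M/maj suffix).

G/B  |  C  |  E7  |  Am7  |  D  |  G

G/B: root G is the tonic; major triad there is I6.
C has root C, degree 4 in G major, so IV.
E7: a dominant seventh chord on E, the applied dominant of ii → V7/ii.
Am7 has root A, degree 2 in G major, so ii7.
D: root D is the dominant; major triad there is V.
G has root G, degree 1 in G major, so I.

I6 - IV - V7/ii - ii7 - V - I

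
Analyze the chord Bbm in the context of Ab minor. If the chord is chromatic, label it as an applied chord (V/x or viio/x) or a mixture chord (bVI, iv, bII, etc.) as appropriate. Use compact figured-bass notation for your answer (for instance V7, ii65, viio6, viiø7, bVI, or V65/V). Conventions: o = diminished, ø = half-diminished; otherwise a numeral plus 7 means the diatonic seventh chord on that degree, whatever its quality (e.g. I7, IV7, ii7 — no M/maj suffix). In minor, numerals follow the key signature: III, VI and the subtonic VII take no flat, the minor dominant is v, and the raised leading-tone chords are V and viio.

ii

Stacked in thirds the chord is Bb-Db-F: a minor triad on Bb.
Bb is the second degree of Ab minor. This is the minor supertonic, borrowed from the parallel major (the Dorian ii).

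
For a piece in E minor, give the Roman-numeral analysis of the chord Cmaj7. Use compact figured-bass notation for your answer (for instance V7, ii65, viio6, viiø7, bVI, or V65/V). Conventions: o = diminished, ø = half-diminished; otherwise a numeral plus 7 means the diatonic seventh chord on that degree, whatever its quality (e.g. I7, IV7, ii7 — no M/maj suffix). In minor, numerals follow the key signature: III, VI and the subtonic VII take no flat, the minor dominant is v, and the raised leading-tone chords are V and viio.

Stacked in thirds the chord is C-E-G-B: a major seventh chord on C.
C is scale degree 6 in E minor, and a major seventh chord on that degree is written VI7.

VI7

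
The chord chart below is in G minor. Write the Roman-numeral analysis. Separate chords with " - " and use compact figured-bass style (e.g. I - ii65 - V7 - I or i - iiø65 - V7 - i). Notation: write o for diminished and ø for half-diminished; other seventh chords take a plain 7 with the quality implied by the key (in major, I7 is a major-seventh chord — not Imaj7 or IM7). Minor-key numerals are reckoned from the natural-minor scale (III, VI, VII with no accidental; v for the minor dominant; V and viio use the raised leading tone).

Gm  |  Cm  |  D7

Gm: minor triad on G = scale degree 1 → i.
Cm: minor triad on C = scale degree 4 → iv.
D7: root D is the dominant; dominant seventh chord there is V7.

i - iv - V7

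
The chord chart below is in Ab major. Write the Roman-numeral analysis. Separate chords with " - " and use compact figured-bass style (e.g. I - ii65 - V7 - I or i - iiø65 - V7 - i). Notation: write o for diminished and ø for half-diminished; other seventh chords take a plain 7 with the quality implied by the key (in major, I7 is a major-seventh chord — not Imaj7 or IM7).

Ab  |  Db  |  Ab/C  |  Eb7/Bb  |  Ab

I - IV - I6 - V43 - I

Ab has root Ab, degree 1 in Ab major, so I.
Db: root Db is the subdominant; major triad there is IV.
Ab/C has root Ab, degree 1 in Ab major, so I6.
Eb7/Bb: dominant seventh chord on Eb = scale degree 5 → V43.
Ab has root Ab, degree 1 in Ab major, so I.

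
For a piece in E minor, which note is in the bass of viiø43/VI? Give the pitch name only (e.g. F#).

F

The applied chord viiø43/VI is rooted on B: B-D-F-A.
The figure 43 means second inversion — the fifth is in the bass.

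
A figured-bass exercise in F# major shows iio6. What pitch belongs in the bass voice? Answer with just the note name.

B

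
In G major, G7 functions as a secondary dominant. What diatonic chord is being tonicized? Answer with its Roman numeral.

IV

The chord is a dominant seventh chord on G.
A dominant resolves down a perfect fifth: G → C. In G major, C is scale degree 4, i.e. IV.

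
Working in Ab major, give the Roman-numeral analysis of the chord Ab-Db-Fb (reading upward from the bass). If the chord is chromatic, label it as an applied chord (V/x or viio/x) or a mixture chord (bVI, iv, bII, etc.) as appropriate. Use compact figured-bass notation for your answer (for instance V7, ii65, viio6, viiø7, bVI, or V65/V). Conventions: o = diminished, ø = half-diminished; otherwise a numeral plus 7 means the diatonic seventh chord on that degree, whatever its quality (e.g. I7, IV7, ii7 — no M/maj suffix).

iv64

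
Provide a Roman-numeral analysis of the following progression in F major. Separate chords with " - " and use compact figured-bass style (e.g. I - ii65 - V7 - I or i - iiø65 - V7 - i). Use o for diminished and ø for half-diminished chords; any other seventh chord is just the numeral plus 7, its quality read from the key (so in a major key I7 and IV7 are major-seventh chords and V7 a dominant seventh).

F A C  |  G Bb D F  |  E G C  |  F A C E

I - ii7 - V6 - I7

F-A-C: root F is the tonic; major triad there is I.
G-Bb-D-F: minor seventh chord on G = scale degree 2 → ii7.
E-G-C: root C is the dominant; major triad there is V6.
F-A-C-E: root F is the tonic; major seventh chord there is I7.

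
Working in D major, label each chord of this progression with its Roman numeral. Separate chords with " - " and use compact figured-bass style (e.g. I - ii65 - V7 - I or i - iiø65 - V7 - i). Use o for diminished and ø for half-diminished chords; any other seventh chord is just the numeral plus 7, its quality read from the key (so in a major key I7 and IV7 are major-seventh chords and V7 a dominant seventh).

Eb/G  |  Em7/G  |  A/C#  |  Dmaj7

Eb/G: major triad on Eb — chromatic; Eb is the lowered second degree, so this is the Neapolitan sixth, bII6 (third, G, in the bass — hence the 6).
Em7/G: minor seventh chord on E = scale degree 2 → ii65.
A/C#: major triad on A = scale degree 5 → V6.
Dmaj7: major seventh chord on D = scale degree 1 → I7.

bII6 - ii65 - V6 - I7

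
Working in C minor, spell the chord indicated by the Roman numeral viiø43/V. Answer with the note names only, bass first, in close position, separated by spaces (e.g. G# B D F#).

C E F# A

The slash marks an applied leading-tone chord: viio of V. In C minor, V is G, so the leading tone to it is F#, a half step below.
Building a half-diminished seventh chord on F# gives F#-A-C-E.
The figured bass 43 indicates second inversion, placing the fifth (C) in the bass: C-E-F#-A.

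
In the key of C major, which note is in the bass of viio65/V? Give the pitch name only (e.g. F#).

A

The applied chord viio65/V is rooted on F#: F#-A-C-Eb.
The figure 65 means first inversion — the third is in the bass.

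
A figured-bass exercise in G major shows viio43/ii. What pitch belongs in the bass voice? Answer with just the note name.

The applied chord viio43/ii is rooted on G#: G#-B-D-F.
The figure 43 means second inversion — the fifth is in the bass.

D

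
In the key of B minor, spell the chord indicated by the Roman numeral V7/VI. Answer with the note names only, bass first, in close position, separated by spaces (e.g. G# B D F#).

The slash means an applied dominant: we want the dominant of VI. In B minor, VI is G major, and its dominant is built on D.
Building a dominant seventh chord on D gives D-F#-A-C.

D F# A C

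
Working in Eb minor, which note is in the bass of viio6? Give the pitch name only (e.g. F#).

F

viio in Eb minor has root D; the chord is D-F-Ab.
The figure 6 means first inversion — the third is in the bass.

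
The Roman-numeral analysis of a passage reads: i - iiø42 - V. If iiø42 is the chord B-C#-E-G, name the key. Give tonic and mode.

iiø42 is given as B-C#-E-G — a half-diminished seventh chord with root C#.
Counting down one scale step from C# places the tonic on B; a half-diminished seventh chord on degree 2 is diatonic only in minor.

B minor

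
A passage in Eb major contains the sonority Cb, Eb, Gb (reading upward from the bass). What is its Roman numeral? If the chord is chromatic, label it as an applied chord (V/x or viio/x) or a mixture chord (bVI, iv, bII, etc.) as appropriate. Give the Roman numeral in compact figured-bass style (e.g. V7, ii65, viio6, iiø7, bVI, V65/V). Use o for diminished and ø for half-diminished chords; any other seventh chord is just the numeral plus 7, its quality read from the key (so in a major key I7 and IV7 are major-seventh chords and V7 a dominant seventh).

bVI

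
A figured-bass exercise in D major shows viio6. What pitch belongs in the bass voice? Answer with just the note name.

E

viio in D major has root C#; the chord is C#-E-G.
The figure 6 means first inversion — the third is in the bass.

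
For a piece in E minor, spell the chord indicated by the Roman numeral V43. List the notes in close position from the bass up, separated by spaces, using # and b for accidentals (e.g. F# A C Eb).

F# A B D#

In E minor, the fifth degree is B. The dominant is major (leading tone raised), so V is a dominant seventh chord.
That chord is spelled B-D#-F#-A.
With the 43 figure the chord is in second inversion; from the bass F# upward in close position it reads F#-A-B-D#.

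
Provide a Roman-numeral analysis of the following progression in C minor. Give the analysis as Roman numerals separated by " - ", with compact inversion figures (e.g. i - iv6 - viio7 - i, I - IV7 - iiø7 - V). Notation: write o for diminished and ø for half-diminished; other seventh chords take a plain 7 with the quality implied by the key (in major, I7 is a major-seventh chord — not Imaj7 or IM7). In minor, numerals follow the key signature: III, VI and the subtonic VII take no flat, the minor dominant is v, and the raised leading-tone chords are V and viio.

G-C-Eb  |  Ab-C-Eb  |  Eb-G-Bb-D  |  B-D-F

i64 - VI - III7 - viio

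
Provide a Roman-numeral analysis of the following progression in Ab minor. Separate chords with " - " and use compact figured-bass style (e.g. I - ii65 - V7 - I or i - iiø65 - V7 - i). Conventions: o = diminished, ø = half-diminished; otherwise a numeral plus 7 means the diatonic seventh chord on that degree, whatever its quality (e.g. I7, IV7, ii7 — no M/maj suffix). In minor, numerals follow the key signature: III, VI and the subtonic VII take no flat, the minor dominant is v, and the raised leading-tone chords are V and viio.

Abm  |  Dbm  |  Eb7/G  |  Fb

Abm: root Ab is the tonic; minor triad there is i.
Dbm: minor triad on Db = scale degree 4 → iv.
Eb7/G: dominant seventh chord on Eb = scale degree 5 → V65.
Fb: major triad on Fb = scale degree 6 → VI.

i - iv - V65 - VI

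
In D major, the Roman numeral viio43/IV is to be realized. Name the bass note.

C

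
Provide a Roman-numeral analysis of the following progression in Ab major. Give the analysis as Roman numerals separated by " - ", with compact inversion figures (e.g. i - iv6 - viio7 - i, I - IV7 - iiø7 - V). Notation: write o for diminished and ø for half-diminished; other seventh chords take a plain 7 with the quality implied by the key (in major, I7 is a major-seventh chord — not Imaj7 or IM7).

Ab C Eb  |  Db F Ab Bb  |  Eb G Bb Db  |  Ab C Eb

I - ii65 - V7 - I

Ab-C-Eb has root Ab, degree 1 in Ab major, so I.
Db-F-Ab-Bb: minor seventh chord on Bb = scale degree 2 → ii65.
Eb-G-Bb-Db: dominant seventh chord on Eb = scale degree 5 → V7.
Ab-C-Eb has root Ab, degree 1 in Ab major, so I.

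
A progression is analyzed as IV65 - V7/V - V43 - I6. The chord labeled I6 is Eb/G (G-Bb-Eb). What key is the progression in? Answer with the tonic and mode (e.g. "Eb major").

The chord Eb/G is a major triad rooted on Eb; its label is I6.
If Eb is scale degree 1 and the mode makes that degree carry a major triad, the tonic is Eb and the mode is major.

Eb major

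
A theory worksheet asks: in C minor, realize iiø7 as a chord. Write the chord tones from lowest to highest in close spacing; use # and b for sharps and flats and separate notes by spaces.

D F Ab C

In C minor, the second degree is D, and the diatonic chord built there is a half-diminished seventh chord.
That chord is spelled D-F-Ab-C.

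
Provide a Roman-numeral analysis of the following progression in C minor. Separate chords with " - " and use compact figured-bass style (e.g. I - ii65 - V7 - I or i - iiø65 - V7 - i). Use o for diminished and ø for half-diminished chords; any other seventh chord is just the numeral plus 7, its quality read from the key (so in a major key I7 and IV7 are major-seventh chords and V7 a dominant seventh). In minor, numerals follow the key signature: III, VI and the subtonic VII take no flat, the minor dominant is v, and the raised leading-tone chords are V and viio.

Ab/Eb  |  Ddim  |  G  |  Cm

Ab/Eb: root Ab is the submediant; major triad there is VI64.
Ddim: root D is the supertonic; diminished triad there is iio.
G: root G is the dominant; major triad there is V.
Cm: minor triad on C = scale degree 1 → i.

VI64 - iio - V - i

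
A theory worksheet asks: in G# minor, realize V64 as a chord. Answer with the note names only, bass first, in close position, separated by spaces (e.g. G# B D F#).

A# D# F##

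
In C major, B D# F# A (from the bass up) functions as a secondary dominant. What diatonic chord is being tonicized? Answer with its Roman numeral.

iii

The chord is a dominant seventh chord on B.
A dominant resolves down a perfect fifth: B → E. In C major, E is scale degree 3, i.e. iii.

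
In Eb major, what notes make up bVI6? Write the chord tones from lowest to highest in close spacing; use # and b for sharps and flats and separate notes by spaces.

Eb Gb Cb

Scale degree 6 in Eb major is C; lowering it a half step gives Cb. bVI6 is a major triad on the lowered sixth degree, borrowed from the parallel minor.
So the chord is Cb-Eb-Gb, a major triad.
The figured bass 6 indicates first inversion, placing the third (Eb) in the bass: Eb-Gb-Cb.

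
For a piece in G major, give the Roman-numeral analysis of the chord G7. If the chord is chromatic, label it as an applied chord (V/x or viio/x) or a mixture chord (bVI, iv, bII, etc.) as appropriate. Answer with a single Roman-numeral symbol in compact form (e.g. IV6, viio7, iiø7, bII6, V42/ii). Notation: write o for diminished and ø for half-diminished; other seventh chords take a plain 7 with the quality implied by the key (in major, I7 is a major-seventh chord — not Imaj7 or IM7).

Stacked in thirds the chord is G-B-D-F: a dominant seventh chord on G.
G is not a diatonic chord root with this quality in G major, but it lies a perfect fifth above C (IV), so the chord functions as an applied dominant of IV.

V7/IV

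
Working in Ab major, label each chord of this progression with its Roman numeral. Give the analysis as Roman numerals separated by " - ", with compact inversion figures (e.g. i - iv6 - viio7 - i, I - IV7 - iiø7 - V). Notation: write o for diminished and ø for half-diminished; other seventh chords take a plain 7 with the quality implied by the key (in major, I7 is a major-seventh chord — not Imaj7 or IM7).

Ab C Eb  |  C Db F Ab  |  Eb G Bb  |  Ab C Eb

Ab-C-Eb has root Ab, degree 1 in Ab major, so I.
C-Db-F-Ab: major seventh chord on Db = scale degree 4 → IV42.
Eb-G-Bb: root Eb is the dominant; major triad there is V.
Ab-C-Eb has root Ab, degree 1 in Ab major, so I.

I - IV42 - V - I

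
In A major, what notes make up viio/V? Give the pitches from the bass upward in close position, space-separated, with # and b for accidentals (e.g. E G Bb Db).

D# F# A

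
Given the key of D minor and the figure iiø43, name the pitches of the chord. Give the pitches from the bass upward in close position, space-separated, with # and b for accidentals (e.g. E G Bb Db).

In D minor, scale degree 2 is E, and the diatonic chord built there is a half-diminished seventh chord.
That chord is spelled E-G-Bb-D.
With the 43 figure the chord is in second inversion; from the bass Bb upward in close position it reads Bb-D-E-G.

Bb D E G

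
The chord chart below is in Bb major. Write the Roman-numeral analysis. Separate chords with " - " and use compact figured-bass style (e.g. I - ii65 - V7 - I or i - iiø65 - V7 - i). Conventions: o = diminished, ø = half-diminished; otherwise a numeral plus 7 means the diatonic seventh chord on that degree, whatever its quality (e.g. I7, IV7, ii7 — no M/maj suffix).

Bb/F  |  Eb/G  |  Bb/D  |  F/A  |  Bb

Bb/F: major triad on Bb = scale degree 1 → I64.
Eb/G has root Eb, degree 4 in Bb major, so IV6.
Bb/D has root Bb, degree 1 in Bb major, so I6.
F/A: major triad on F = scale degree 5 → V6.
Bb has root Bb, degree 1 in Bb major, so I.

I64 - IV6 - I6 - V6 - I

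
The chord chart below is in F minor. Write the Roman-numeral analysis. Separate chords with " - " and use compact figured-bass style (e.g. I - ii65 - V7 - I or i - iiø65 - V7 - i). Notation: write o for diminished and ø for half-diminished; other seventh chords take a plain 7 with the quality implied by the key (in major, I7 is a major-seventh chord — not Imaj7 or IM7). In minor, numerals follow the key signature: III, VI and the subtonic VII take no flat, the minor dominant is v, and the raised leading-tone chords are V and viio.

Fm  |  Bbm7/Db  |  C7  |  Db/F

Fm: minor triad on F = scale degree 1 → i.
Bbm7/Db: minor seventh chord on Bb = scale degree 4 → iv65.
C7: dominant seventh chord on C = scale degree 5 → V7.
Db/F: major triad on Db = scale degree 6 → VI6.

i - iv65 - V7 - VI6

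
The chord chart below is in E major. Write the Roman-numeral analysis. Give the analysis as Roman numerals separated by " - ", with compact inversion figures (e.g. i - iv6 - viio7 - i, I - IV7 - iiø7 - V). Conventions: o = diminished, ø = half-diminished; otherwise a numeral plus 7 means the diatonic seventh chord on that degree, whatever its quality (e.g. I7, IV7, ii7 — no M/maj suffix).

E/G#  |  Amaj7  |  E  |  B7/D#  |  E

I6 - IV7 - I - V65 - I

E/G#: root E is the tonic; major triad there is I6.
Amaj7: root A is the subdominant; major seventh chord there is IV7.
E: root E is the tonic; major triad there is I.
B7/D# has root B, degree 5 in E major, so V65.
E: root E is the tonic; major triad there is I.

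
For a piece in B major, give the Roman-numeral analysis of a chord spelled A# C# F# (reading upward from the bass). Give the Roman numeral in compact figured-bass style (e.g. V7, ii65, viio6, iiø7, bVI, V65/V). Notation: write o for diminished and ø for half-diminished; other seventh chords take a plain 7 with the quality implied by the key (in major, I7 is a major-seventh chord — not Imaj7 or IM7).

The pitches F#-A#-C# form a major triad rooted on F#.
F# is scale degree 5 in B major, and a major triad on that degree is written V.
With A# in the bass the chord is in first inversion, so the figured bass is 6.

V6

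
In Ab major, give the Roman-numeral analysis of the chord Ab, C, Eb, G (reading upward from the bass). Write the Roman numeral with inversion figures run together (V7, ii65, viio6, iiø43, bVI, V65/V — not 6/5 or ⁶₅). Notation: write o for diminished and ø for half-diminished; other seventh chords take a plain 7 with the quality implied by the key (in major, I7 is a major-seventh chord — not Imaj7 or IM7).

I7

The pitches Ab-C-Eb-G form a major seventh chord rooted on Ab.
In Ab major, Ab is the tonic; the diatonic major seventh chord there is I7.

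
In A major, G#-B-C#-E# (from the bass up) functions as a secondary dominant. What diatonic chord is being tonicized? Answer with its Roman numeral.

The chord is a dominant seventh chord on C#.
A dominant resolves down a perfect fifth: C# → F#. In A major, F# is scale degree 6, i.e. vi.

vi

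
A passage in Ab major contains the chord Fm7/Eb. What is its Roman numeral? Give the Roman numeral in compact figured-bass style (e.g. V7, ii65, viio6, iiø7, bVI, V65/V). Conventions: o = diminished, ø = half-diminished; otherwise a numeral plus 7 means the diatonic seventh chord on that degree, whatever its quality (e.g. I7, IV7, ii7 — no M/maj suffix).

vi42

The pitches F-Ab-C-Eb form a minor seventh chord rooted on F.
F is scale degree 6 in Ab major, and a minor seventh chord on that degree is written vi7.
With Eb in the bass the chord is in third inversion, so the figured bass is 42.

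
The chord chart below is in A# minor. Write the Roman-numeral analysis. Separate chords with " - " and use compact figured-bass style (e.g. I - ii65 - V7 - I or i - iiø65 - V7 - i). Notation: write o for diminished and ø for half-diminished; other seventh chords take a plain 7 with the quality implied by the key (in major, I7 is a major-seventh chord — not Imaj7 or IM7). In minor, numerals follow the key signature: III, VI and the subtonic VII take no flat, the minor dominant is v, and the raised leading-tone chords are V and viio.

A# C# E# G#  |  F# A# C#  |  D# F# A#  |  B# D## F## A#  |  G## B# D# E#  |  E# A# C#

i7 - VI - iv - V7/V - V65 - i64

A#-C#-E#-G#: root A# is the tonic; minor seventh chord there is i7.
F#-A#-C# has root F#, degree 6 in A# minor, so VI.
D#-F#-A#: minor triad on D# = scale degree 4 → iv.
B#-D##-F##-A#: a dominant seventh chord on B#, the applied dominant of V → V7/V.
G##-B#-D#-E#: root E# is the dominant; dominant seventh chord there is V65.
E#-A#-C#: root A# is the tonic; minor triad there is i64.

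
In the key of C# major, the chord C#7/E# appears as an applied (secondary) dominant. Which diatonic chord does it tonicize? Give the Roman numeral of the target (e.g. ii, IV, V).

IV

The chord is a dominant seventh chord on C#.
A dominant resolves down a perfect fifth: C# → F#. In C# major, F# is scale degree 4, i.e. IV.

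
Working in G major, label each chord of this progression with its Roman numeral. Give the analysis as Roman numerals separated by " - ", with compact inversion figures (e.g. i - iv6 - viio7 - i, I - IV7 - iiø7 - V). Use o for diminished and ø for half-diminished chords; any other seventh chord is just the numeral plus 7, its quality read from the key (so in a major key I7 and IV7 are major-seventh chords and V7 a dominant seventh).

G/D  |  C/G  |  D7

G/D: major triad on G = scale degree 1 → I64.
C/G: root C is the subdominant; major triad there is IV64.
D7: dominant seventh chord on D = scale degree 5 → V7.

I64 - IV64 - V7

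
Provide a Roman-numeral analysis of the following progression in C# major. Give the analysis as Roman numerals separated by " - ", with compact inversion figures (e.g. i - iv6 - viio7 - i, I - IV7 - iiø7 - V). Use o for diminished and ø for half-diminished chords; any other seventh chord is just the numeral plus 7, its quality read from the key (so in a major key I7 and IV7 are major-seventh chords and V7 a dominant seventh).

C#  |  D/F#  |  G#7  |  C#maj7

I - bII6 - V7 - I7

C#: major triad on C# = scale degree 1 → I.
D/F#: D with this quality isn't in the key; a major triad on b2 is the Neapolitan sixth, bII6 (third, F#, in the bass — hence the 6).
G#7: root G# is the dominant; dominant seventh chord there is V7.
C#maj7: root C# is the tonic; major seventh chord there is I7.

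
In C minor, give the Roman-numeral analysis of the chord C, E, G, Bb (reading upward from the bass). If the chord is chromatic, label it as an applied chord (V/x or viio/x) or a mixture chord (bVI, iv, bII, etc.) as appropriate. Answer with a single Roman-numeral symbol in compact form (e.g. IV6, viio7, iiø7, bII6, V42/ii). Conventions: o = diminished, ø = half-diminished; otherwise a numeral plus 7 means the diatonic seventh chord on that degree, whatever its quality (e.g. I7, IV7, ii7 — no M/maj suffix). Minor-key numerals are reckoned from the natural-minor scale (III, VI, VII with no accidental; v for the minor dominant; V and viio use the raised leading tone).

V7/iv

The pitches C-E-G-Bb form a dominant seventh chord rooted on C.
C is not a diatonic chord root with this quality in C minor, but it lies a perfect fifth above F (iv), so the chord functions as an applied dominant of iv.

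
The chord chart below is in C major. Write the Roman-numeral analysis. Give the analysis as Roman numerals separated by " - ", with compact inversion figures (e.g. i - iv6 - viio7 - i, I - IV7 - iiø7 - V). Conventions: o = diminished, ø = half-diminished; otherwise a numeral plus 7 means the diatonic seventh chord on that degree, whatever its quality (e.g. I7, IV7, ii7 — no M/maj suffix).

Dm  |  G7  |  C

Dm: root D is the supertonic; minor triad there is ii.
G7 has root G, degree 5 in C major, so V7.
C: major triad on C = scale degree 1 → I.

ii - V7 - I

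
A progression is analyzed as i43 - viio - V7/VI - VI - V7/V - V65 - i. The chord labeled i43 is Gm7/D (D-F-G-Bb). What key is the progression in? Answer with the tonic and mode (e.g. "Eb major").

The anchor chord is a minor seventh chord on G, labeled i43.
If G is scale degree 1 and the mode makes that degree carry a minor seventh chord, the tonic is G and the mode is minor.

G minor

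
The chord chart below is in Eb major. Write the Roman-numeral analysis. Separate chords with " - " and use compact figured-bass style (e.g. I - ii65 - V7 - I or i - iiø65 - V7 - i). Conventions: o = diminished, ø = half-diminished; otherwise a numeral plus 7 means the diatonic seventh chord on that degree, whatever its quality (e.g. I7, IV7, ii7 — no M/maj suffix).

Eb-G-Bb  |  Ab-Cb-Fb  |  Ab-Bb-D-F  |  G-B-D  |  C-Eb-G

I - bII6 - V42 - V/vi - vi

Eb-G-Bb has root Eb, degree 1 in Eb major, so I.
Ab-Cb-Fb: major triad on Fb — chromatic; Fb is the lowered second degree, so this is the Neapolitan sixth, bII6 (third, Ab, in the bass — hence the 6).
Ab-Bb-D-F: root Bb is the dominant; dominant seventh chord there is V42.
G-B-D is the secondary dominant of vi (major triad on G): V/vi.
C-Eb-G: minor triad on C = scale degree 6 → vi.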